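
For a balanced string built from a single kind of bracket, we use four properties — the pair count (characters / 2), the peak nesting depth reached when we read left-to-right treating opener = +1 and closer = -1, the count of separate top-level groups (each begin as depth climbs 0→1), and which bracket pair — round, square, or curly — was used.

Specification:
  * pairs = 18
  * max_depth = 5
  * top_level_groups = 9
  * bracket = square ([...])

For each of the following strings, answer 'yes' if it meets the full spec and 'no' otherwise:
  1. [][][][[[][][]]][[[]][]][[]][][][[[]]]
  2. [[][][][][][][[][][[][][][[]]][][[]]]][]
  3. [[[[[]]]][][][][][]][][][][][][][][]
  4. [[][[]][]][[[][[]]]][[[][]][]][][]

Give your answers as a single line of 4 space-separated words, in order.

String 1 '[][][][[[][][]]][[[]][]][[]][][][[[]]]': depth seq [1 0 1 0 1 0 1 2 3 2 3 2 3 2 1 0 1 2 3 2 1 2 1 0 1 2 1 0 1 0 1 0 1 2 3 2 1 0]
  -> pairs=19 depth=3 groups=9 -> no
String 2 '[[][][][][][][[][][[][][][[]]][][[]]]][]': depth seq [1 2 1 2 1 2 1 2 1 2 1 2 1 2 3 2 3 2 3 4 3 4 3 4 3 4 5 4 3 2 3 2 3 4 3 2 1 0 1 0]
  -> pairs=20 depth=5 groups=2 -> no
String 3 '[[[[[]]]][][][][][]][][][][][][][][]': depth seq [1 2 3 4 5 4 3 2 1 2 1 2 1 2 1 2 1 2 1 0 1 0 1 0 1 0 1 0 1 0 1 0 1 0 1 0]
  -> pairs=18 depth=5 groups=9 -> yes
String 4 '[[][[]][]][[[][[]]]][[[][]][]][][]': depth seq [1 2 1 2 3 2 1 2 1 0 1 2 3 2 3 4 3 2 1 0 1 2 3 2 3 2 1 2 1 0 1 0 1 0]
  -> pairs=17 depth=4 groups=5 -> no

Answer: no no yes no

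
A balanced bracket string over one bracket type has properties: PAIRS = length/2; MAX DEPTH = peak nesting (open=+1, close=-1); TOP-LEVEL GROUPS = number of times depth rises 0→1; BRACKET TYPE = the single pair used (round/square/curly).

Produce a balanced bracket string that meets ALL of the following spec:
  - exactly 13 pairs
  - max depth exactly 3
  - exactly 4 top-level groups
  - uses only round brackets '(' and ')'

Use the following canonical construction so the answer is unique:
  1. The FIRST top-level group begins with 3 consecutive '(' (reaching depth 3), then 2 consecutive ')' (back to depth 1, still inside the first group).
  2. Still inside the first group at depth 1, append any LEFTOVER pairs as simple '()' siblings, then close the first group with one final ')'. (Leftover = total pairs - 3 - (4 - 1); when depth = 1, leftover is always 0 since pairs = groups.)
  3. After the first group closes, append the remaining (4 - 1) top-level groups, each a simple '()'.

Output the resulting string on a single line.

Spec: pairs=13 depth=3 groups=4
Leftover pairs = 13 - 3 - (4-1) = 7
First group: deep chain of depth 3 + 7 sibling pairs
Remaining 3 groups: simple '()' each

Answer: ((())()()()()()()())()()()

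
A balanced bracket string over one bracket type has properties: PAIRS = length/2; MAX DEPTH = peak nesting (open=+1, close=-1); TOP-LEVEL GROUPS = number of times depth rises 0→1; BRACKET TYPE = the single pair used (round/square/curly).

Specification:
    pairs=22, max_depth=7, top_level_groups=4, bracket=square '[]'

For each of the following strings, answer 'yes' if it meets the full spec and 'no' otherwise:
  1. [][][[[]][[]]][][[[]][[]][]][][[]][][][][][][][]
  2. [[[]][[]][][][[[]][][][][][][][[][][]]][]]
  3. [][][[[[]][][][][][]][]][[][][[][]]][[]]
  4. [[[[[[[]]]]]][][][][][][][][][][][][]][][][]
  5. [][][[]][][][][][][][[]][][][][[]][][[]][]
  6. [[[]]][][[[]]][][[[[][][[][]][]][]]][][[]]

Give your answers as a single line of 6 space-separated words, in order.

String 1 '[][][[[]][[]]][][[[]][[]][]][][[]][][][][][][][]': depth seq [1 0 1 0 1 2 3 2 1 2 3 2 1 0 1 0 1 2 3 2 1 2 3 2 1 2 1 0 1 0 1 2 1 0 1 0 1 0 1 0 1 0 1 0 1 0 1 0]
  -> pairs=24 depth=3 groups=14 -> no
String 2 '[[[]][[]][][][[[]][][][][][][][[][][]]][]]': depth seq [1 2 3 2 1 2 3 2 1 2 1 2 1 2 3 4 3 2 3 2 3 2 3 2 3 2 3 2 3 2 3 4 3 4 3 4 3 2 1 2 1 0]
  -> pairs=21 depth=4 groups=1 -> no
String 3 '[][][[[[]][][][][][]][]][[][][[][]]][[]]': depth seq [1 0 1 0 1 2 3 4 3 2 3 2 3 2 3 2 3 2 3 2 1 2 1 0 1 2 1 2 1 2 3 2 3 2 1 0 1 2 1 0]
  -> pairs=20 depth=4 groups=5 -> no
String 4 '[[[[[[[]]]]]][][][][][][][][][][][][]][][][]': depth seq [1 2 3 4 5 6 7 6 5 4 3 2 1 2 1 2 1 2 1 2 1 2 1 2 1 2 1 2 1 2 1 2 1 2 1 2 1 0 1 0 1 0 1 0]
  -> pairs=22 depth=7 groups=4 -> yes
String 5 '[][][[]][][][][][][][[]][][][][[]][][[]][]': depth seq [1 0 1 0 1 2 1 0 1 0 1 0 1 0 1 0 1 0 1 0 1 2 1 0 1 0 1 0 1 0 1 2 1 0 1 0 1 2 1 0 1 0]
  -> pairs=21 depth=2 groups=17 -> no
String 6 '[[[]]][][[[]]][][[[[][][[][]][]][]]][][[]]': depth seq [1 2 3 2 1 0 1 0 1 2 3 2 1 0 1 0 1 2 3 4 3 4 3 4 5 4 5 4 3 4 3 2 3 2 1 0 1 0 1 2 1 0]
  -> pairs=21 depth=5 groups=7 -> no

Answer: no no no yes no no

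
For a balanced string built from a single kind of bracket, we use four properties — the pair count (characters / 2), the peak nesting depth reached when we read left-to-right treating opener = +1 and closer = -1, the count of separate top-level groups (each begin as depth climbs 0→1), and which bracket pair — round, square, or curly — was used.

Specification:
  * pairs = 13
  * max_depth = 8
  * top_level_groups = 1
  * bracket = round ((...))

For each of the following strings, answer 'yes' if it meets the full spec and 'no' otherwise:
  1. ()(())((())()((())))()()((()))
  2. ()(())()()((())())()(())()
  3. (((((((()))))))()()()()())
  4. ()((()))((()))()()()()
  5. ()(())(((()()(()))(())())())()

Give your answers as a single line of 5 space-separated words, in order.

String 1 '()(())((())()((())))()()((()))': depth seq [1 0 1 2 1 0 1 2 3 2 1 2 1 2 3 4 3 2 1 0 1 0 1 0 1 2 3 2 1 0]
  -> pairs=15 depth=4 groups=6 -> no
String 2 '()(())()()((())())()(())()': depth seq [1 0 1 2 1 0 1 0 1 0 1 2 3 2 1 2 1 0 1 0 1 2 1 0 1 0]
  -> pairs=13 depth=3 groups=8 -> no
String 3 '(((((((()))))))()()()()())': depth seq [1 2 3 4 5 6 7 8 7 6 5 4 3 2 1 2 1 2 1 2 1 2 1 2 1 0]
  -> pairs=13 depth=8 groups=1 -> yes
String 4 '()((()))((()))()()()()': depth seq [1 0 1 2 3 2 1 0 1 2 3 2 1 0 1 0 1 0 1 0 1 0]
  -> pairs=11 depth=3 groups=7 -> no
String 5 '()(())(((()()(()))(())())())()': depth seq [1 0 1 2 1 0 1 2 3 4 3 4 3 4 5 4 3 2 3 4 3 2 3 2 1 2 1 0 1 0]
  -> pairs=15 depth=5 groups=4 -> no

Answer: no no yes no no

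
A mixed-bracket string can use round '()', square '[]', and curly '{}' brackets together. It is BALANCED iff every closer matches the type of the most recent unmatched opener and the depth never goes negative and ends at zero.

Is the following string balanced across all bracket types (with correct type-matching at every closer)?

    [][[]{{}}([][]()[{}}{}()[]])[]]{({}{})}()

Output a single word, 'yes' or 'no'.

pos 0: push '['; stack = [
pos 1: ']' matches '['; pop; stack = (empty)
pos 2: push '['; stack = [
pos 3: push '['; stack = [[
pos 4: ']' matches '['; pop; stack = [
pos 5: push '{'; stack = [{
pos 6: push '{'; stack = [{{
pos 7: '}' matches '{'; pop; stack = [{
pos 8: '}' matches '{'; pop; stack = [
pos 9: push '('; stack = [(
pos 10: push '['; stack = [([
pos 11: ']' matches '['; pop; stack = [(
pos 12: push '['; stack = [([
pos 13: ']' matches '['; pop; stack = [(
pos 14: push '('; stack = [((
pos 15: ')' matches '('; pop; stack = [(
pos 16: push '['; stack = [([
pos 17: push '{'; stack = [([{
pos 18: '}' matches '{'; pop; stack = [([
pos 19: saw closer '}' but top of stack is '[' (expected ']') → INVALID
Verdict: type mismatch at position 19: '}' closes '[' → no

Answer: no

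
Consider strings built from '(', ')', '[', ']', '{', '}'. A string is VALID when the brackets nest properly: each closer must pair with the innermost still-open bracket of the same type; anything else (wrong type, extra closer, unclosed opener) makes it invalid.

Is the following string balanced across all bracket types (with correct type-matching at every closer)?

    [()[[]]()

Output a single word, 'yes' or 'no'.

pos 0: push '['; stack = [
pos 1: push '('; stack = [(
pos 2: ')' matches '('; pop; stack = [
pos 3: push '['; stack = [[
pos 4: push '['; stack = [[[
pos 5: ']' matches '['; pop; stack = [[
pos 6: ']' matches '['; pop; stack = [
pos 7: push '('; stack = [(
pos 8: ')' matches '('; pop; stack = [
end: stack still non-empty ([) → INVALID
Verdict: unclosed openers at end: [ → no

Answer: no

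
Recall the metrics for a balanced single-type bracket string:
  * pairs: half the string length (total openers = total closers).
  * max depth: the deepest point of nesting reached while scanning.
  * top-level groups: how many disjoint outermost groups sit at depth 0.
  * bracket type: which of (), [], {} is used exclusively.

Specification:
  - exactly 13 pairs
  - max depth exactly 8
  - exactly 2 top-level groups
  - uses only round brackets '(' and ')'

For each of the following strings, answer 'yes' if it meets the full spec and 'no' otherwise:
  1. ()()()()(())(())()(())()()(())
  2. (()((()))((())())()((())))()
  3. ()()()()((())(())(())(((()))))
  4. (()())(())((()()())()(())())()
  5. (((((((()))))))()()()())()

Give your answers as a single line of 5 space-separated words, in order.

Answer: no no no no yes

Derivation:
String 1 '()()()()(())(())()(())()()(())': depth seq [1 0 1 0 1 0 1 0 1 2 1 0 1 2 1 0 1 0 1 2 1 0 1 0 1 0 1 2 1 0]
  -> pairs=15 depth=2 groups=11 -> no
String 2 '(()((()))((())())()((())))()': depth seq [1 2 1 2 3 4 3 2 1 2 3 4 3 2 3 2 1 2 1 2 3 4 3 2 1 0 1 0]
  -> pairs=14 depth=4 groups=2 -> no
String 3 '()()()()((())(())(())(((()))))': depth seq [1 0 1 0 1 0 1 0 1 2 3 2 1 2 3 2 1 2 3 2 1 2 3 4 5 4 3 2 1 0]
  -> pairs=15 depth=5 groups=5 -> no
String 4 '(()())(())((()()())()(())())()': depth seq [1 2 1 2 1 0 1 2 1 0 1 2 3 2 3 2 3 2 1 2 1 2 3 2 1 2 1 0 1 0]
  -> pairs=15 depth=3 groups=4 -> no
String 5 '(((((((()))))))()()()())()': depth seq [1 2 3 4 5 6 7 8 7 6 5 4 3 2 1 2 1 2 1 2 1 2 1 0 1 0]
  -> pairs=13 depth=8 groups=2 -> yes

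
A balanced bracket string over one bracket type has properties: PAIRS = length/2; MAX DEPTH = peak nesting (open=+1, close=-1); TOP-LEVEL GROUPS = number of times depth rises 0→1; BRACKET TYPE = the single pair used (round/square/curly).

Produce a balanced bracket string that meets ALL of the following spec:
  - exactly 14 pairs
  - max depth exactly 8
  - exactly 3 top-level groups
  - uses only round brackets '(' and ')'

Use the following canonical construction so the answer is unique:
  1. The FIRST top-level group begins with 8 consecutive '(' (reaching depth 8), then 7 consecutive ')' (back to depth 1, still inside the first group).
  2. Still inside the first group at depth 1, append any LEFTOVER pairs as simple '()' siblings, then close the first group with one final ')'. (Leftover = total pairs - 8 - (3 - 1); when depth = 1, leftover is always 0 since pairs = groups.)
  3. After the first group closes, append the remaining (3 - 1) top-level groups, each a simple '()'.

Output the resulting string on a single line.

Answer: (((((((()))))))()()()())()()

Derivation:
Spec: pairs=14 depth=8 groups=3
Leftover pairs = 14 - 8 - (3-1) = 4
First group: deep chain of depth 8 + 4 sibling pairs
Remaining 2 groups: simple '()' each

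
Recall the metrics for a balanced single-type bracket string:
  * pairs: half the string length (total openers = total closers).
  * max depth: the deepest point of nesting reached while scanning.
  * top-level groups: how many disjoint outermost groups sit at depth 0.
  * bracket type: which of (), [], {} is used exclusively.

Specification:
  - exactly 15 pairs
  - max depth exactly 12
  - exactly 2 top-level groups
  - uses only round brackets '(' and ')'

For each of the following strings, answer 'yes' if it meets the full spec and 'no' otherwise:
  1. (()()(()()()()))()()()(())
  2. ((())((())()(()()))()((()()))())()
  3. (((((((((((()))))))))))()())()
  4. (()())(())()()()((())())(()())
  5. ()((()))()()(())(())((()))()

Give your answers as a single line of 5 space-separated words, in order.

String 1 '(()()(()()()()))()()()(())': depth seq [1 2 1 2 1 2 3 2 3 2 3 2 3 2 1 0 1 0 1 0 1 0 1 2 1 0]
  -> pairs=13 depth=3 groups=5 -> no
String 2 '((())((())()(()()))()((()()))())()': depth seq [1 2 3 2 1 2 3 4 3 2 3 2 3 4 3 4 3 2 1 2 1 2 3 4 3 4 3 2 1 2 1 0 1 0]
  -> pairs=17 depth=4 groups=2 -> no
String 3 '(((((((((((()))))))))))()())()': depth seq [1 2 3 4 5 6 7 8 9 10 11 12 11 10 9 8 7 6 5 4 3 2 1 2 1 2 1 0 1 0]
  -> pairs=15 depth=12 groups=2 -> yes
String 4 '(()())(())()()()((())())(()())': depth seq [1 2 1 2 1 0 1 2 1 0 1 0 1 0 1 0 1 2 3 2 1 2 1 0 1 2 1 2 1 0]
  -> pairs=15 depth=3 groups=7 -> no
String 5 '()((()))()()(())(())((()))()': depth seq [1 0 1 2 3 2 1 0 1 0 1 0 1 2 1 0 1 2 1 0 1 2 3 2 1 0 1 0]
  -> pairs=14 depth=3 groups=8 -> no

Answer: no no yes no no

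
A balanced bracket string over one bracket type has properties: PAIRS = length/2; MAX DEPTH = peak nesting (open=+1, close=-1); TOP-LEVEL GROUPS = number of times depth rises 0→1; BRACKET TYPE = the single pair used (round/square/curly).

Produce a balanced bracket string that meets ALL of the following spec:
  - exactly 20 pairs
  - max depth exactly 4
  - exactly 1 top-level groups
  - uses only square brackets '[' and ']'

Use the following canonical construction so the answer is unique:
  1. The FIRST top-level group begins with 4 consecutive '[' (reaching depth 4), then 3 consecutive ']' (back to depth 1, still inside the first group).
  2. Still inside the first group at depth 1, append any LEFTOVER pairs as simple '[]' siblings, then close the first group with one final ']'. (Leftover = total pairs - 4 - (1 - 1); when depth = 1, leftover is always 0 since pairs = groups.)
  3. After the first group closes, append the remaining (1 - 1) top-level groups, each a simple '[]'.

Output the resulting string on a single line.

Answer: [[[[]]][][][][][][][][][][][][][][][][]]

Derivation:
Spec: pairs=20 depth=4 groups=1
Leftover pairs = 20 - 4 - (1-1) = 16
First group: deep chain of depth 4 + 16 sibling pairs
Remaining 0 groups: simple '[]' each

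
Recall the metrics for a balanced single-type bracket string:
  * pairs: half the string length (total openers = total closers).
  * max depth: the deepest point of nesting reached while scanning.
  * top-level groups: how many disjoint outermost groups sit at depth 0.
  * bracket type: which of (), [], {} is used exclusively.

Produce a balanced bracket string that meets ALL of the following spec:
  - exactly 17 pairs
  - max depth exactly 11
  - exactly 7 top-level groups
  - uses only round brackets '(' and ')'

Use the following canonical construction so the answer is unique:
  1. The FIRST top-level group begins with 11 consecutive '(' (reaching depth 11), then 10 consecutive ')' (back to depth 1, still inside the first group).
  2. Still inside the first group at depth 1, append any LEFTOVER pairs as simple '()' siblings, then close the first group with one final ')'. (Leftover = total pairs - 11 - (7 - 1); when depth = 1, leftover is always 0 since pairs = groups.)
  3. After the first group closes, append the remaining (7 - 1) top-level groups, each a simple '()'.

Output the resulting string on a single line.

Spec: pairs=17 depth=11 groups=7
Leftover pairs = 17 - 11 - (7-1) = 0
First group: deep chain of depth 11 + 0 sibling pairs
Remaining 6 groups: simple '()' each

Answer: ((((((((((()))))))))))()()()()()()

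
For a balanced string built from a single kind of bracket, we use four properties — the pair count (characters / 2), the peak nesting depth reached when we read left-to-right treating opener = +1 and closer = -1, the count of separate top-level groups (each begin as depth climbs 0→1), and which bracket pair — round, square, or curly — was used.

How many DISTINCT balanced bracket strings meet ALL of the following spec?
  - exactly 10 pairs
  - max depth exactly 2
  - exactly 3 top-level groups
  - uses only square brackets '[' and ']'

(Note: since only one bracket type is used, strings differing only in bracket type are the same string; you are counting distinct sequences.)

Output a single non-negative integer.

Spec: pairs=10 depth=2 groups=3
Count(depth <= 2) = 36
Count(depth <= 1) = 0
Count(depth == 2) = 36 - 0 = 36

Answer: 36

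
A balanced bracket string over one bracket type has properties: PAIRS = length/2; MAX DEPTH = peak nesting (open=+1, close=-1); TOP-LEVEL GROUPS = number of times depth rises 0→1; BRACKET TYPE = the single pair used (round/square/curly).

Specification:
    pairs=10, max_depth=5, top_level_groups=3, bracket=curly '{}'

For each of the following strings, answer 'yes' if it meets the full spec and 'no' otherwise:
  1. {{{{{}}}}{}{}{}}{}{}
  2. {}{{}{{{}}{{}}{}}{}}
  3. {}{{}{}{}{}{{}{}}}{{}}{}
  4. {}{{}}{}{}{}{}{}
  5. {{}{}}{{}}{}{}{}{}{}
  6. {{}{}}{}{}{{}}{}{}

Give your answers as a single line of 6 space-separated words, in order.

Answer: yes no no no no no

Derivation:
String 1 '{{{{{}}}}{}{}{}}{}{}': depth seq [1 2 3 4 5 4 3 2 1 2 1 2 1 2 1 0 1 0 1 0]
  -> pairs=10 depth=5 groups=3 -> yes
String 2 '{}{{}{{{}}{{}}{}}{}}': depth seq [1 0 1 2 1 2 3 4 3 2 3 4 3 2 3 2 1 2 1 0]
  -> pairs=10 depth=4 groups=2 -> no
String 3 '{}{{}{}{}{}{{}{}}}{{}}{}': depth seq [1 0 1 2 1 2 1 2 1 2 1 2 3 2 3 2 1 0 1 2 1 0 1 0]
  -> pairs=12 depth=3 groups=4 -> no
String 4 '{}{{}}{}{}{}{}{}': depth seq [1 0 1 2 1 0 1 0 1 0 1 0 1 0 1 0]
  -> pairs=8 depth=2 groups=7 -> no
String 5 '{{}{}}{{}}{}{}{}{}{}': depth seq [1 2 1 2 1 0 1 2 1 0 1 0 1 0 1 0 1 0 1 0]
  -> pairs=10 depth=2 groups=7 -> no
String 6 '{{}{}}{}{}{{}}{}{}': depth seq [1 2 1 2 1 0 1 0 1 0 1 2 1 0 1 0 1 0]
  -> pairs=9 depth=2 groups=6 -> no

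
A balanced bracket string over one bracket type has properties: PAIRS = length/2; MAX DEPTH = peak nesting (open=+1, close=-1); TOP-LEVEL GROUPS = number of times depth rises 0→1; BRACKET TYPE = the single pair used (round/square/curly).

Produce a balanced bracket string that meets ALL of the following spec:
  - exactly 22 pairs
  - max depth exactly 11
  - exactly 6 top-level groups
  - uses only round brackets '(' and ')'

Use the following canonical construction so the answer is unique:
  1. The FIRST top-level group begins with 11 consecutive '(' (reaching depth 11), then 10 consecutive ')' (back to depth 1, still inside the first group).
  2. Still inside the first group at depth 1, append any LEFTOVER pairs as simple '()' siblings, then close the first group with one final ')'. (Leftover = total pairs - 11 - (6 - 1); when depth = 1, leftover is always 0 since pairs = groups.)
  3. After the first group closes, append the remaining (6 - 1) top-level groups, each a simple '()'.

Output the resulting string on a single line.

Spec: pairs=22 depth=11 groups=6
Leftover pairs = 22 - 11 - (6-1) = 6
First group: deep chain of depth 11 + 6 sibling pairs
Remaining 5 groups: simple '()' each

Answer: ((((((((((())))))))))()()()()()())()()()()()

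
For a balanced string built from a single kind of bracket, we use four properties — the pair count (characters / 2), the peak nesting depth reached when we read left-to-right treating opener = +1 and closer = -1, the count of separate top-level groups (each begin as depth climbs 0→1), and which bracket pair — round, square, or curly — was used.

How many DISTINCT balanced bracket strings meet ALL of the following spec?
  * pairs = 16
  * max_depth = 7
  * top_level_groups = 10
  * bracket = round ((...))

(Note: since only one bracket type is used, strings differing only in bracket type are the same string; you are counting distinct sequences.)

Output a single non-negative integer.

Spec: pairs=16 depth=7 groups=10
Count(depth <= 7) = 33915
Count(depth <= 6) = 33905
Count(depth == 7) = 33915 - 33905 = 10

Answer: 10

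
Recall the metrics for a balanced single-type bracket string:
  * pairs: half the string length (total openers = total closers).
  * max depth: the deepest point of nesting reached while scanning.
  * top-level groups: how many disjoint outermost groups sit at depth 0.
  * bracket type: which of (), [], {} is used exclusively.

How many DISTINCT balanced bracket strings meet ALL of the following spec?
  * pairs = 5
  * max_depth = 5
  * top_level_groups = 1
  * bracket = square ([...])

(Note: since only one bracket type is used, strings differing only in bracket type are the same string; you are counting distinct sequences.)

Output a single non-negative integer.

Answer: 1

Derivation:
Spec: pairs=5 depth=5 groups=1
Count(depth <= 5) = 14
Count(depth <= 4) = 13
Count(depth == 5) = 14 - 13 = 1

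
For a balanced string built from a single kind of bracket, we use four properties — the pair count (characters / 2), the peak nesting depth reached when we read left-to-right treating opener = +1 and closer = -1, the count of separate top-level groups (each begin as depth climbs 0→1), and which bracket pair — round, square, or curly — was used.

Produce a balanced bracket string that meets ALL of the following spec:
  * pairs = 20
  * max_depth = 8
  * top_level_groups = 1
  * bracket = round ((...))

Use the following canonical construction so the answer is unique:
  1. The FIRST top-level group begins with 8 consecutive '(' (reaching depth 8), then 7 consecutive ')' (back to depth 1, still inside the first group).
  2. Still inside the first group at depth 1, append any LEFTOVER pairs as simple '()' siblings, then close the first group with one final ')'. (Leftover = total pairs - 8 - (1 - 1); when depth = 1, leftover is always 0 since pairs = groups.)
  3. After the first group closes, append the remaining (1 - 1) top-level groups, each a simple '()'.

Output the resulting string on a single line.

Answer: (((((((()))))))()()()()()()()()()()()())

Derivation:
Spec: pairs=20 depth=8 groups=1
Leftover pairs = 20 - 8 - (1-1) = 12
First group: deep chain of depth 8 + 12 sibling pairs
Remaining 0 groups: simple '()' each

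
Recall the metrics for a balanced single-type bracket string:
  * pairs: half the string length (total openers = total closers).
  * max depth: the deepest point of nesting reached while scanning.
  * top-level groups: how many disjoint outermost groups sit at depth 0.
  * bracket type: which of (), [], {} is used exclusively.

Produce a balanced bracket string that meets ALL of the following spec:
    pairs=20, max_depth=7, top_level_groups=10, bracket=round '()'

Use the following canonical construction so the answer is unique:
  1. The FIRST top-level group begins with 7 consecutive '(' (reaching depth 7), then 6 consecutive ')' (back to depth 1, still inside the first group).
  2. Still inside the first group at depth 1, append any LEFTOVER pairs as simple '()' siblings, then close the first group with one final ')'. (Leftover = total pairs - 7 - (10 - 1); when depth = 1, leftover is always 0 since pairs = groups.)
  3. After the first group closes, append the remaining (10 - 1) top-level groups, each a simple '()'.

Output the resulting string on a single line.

Spec: pairs=20 depth=7 groups=10
Leftover pairs = 20 - 7 - (10-1) = 4
First group: deep chain of depth 7 + 4 sibling pairs
Remaining 9 groups: simple '()' each

Answer: ((((((())))))()()()())()()()()()()()()()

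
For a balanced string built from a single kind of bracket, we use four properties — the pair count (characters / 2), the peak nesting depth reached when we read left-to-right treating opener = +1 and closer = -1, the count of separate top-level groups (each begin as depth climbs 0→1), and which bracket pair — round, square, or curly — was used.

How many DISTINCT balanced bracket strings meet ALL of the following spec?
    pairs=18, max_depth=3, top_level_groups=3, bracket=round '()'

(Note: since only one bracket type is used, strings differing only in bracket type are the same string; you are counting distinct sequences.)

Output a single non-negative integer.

Spec: pairs=18 depth=3 groups=3
Count(depth <= 3) = 765952
Count(depth <= 2) = 136
Count(depth == 3) = 765952 - 136 = 765816

Answer: 765816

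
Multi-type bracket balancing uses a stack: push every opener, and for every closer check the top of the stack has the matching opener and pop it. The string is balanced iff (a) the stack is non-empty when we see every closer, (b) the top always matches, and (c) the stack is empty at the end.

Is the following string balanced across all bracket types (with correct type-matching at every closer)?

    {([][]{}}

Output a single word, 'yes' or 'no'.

Answer: no

Derivation:
pos 0: push '{'; stack = {
pos 1: push '('; stack = {(
pos 2: push '['; stack = {([
pos 3: ']' matches '['; pop; stack = {(
pos 4: push '['; stack = {([
pos 5: ']' matches '['; pop; stack = {(
pos 6: push '{'; stack = {({
pos 7: '}' matches '{'; pop; stack = {(
pos 8: saw closer '}' but top of stack is '(' (expected ')') → INVALID
Verdict: type mismatch at position 8: '}' closes '(' → no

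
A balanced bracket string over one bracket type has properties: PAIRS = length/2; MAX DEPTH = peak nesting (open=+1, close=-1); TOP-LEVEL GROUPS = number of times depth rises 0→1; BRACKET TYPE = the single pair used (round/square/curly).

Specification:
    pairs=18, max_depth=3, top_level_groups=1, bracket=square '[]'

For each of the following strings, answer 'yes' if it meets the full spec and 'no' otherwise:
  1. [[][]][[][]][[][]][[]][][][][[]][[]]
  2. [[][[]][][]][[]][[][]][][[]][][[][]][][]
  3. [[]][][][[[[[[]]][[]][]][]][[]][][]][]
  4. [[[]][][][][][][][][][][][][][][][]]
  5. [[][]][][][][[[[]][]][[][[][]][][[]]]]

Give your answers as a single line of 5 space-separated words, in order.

Answer: no no no yes no

Derivation:
String 1 '[[][]][[][]][[][]][[]][][][][[]][[]]': depth seq [1 2 1 2 1 0 1 2 1 2 1 0 1 2 1 2 1 0 1 2 1 0 1 0 1 0 1 0 1 2 1 0 1 2 1 0]
  -> pairs=18 depth=2 groups=9 -> no
String 2 '[[][[]][][]][[]][[][]][][[]][][[][]][][]': depth seq [1 2 1 2 3 2 1 2 1 2 1 0 1 2 1 0 1 2 1 2 1 0 1 0 1 2 1 0 1 0 1 2 1 2 1 0 1 0 1 0]
  -> pairs=20 depth=3 groups=9 -> no
String 3 '[[]][][][[[[[[]]][[]][]][]][[]][][]][]': depth seq [1 2 1 0 1 0 1 0 1 2 3 4 5 6 5 4 3 4 5 4 3 4 3 2 3 2 1 2 3 2 1 2 1 2 1 0 1 0]
  -> pairs=19 depth=6 groups=5 -> no
String 4 '[[[]][][][][][][][][][][][][][][][]]': depth seq [1 2 3 2 1 2 1 2 1 2 1 2 1 2 1 2 1 2 1 2 1 2 1 2 1 2 1 2 1 2 1 2 1 2 1 0]
  -> pairs=18 depth=3 groups=1 -> yes
String 5 '[[][]][][][][[[[]][]][[][[][]][][[]]]]': depth seq [1 2 1 2 1 0 1 0 1 0 1 0 1 2 3 4 3 2 3 2 1 2 3 2 3 4 3 4 3 2 3 2 3 4 3 2 1 0]
  -> pairs=19 depth=4 groups=5 -> no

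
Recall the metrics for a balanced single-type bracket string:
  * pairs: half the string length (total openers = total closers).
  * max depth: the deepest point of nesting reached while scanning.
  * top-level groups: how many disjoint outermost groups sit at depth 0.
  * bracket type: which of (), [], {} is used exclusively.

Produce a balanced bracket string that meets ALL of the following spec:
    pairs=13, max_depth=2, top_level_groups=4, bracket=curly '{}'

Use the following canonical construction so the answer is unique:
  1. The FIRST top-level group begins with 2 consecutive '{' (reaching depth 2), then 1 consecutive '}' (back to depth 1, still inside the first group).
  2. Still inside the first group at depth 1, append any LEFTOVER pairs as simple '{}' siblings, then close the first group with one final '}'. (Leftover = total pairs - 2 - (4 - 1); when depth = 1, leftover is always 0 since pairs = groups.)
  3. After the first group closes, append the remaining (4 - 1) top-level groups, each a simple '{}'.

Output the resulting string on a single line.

Spec: pairs=13 depth=2 groups=4
Leftover pairs = 13 - 2 - (4-1) = 8
First group: deep chain of depth 2 + 8 sibling pairs
Remaining 3 groups: simple '{}' each

Answer: {{}{}{}{}{}{}{}{}{}}{}{}{}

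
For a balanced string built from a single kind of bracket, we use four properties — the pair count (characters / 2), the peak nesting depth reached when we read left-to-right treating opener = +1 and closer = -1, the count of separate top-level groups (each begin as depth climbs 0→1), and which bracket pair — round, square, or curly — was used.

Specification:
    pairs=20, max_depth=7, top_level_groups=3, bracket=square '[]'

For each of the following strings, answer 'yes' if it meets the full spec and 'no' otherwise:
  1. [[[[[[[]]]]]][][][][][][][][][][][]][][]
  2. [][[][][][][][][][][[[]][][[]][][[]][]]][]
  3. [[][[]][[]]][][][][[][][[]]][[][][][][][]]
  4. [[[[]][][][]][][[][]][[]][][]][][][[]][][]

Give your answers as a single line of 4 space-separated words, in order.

String 1 '[[[[[[[]]]]]][][][][][][][][][][][]][][]': depth seq [1 2 3 4 5 6 7 6 5 4 3 2 1 2 1 2 1 2 1 2 1 2 1 2 1 2 1 2 1 2 1 2 1 2 1 0 1 0 1 0]
  -> pairs=20 depth=7 groups=3 -> yes
String 2 '[][[][][][][][][][][[[]][][[]][][[]][]]][]': depth seq [1 0 1 2 1 2 1 2 1 2 1 2 1 2 1 2 1 2 1 2 3 4 3 2 3 2 3 4 3 2 3 2 3 4 3 2 3 2 1 0 1 0]
  -> pairs=21 depth=4 groups=3 -> no
String 3 '[[][[]][[]]][][][][[][][[]]][[][][][][][]]': depth seq [1 2 1 2 3 2 1 2 3 2 1 0 1 0 1 0 1 0 1 2 1 2 1 2 3 2 1 0 1 2 1 2 1 2 1 2 1 2 1 2 1 0]
  -> pairs=21 depth=3 groups=6 -> no
String 4 '[[[[]][][][]][][[][]][[]][][]][][][[]][][]': depth seq [1 2 3 4 3 2 3 2 3 2 3 2 1 2 1 2 3 2 3 2 1 2 3 2 1 2 1 2 1 0 1 0 1 0 1 2 1 0 1 0 1 0]
  -> pairs=21 depth=4 groups=6 -> no

Answer: yes no no no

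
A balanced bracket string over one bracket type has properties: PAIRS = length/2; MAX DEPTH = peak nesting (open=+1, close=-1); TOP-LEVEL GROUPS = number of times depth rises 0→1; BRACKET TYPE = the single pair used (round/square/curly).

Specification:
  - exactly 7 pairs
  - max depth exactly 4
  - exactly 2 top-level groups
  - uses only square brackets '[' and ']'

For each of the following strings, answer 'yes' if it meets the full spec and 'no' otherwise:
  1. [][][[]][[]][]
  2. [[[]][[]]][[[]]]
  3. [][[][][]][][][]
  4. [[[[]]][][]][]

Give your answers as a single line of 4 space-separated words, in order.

String 1 '[][][[]][[]][]': depth seq [1 0 1 0 1 2 1 0 1 2 1 0 1 0]
  -> pairs=7 depth=2 groups=5 -> no
String 2 '[[[]][[]]][[[]]]': depth seq [1 2 3 2 1 2 3 2 1 0 1 2 3 2 1 0]
  -> pairs=8 depth=3 groups=2 -> no
String 3 '[][[][][]][][][]': depth seq [1 0 1 2 1 2 1 2 1 0 1 0 1 0 1 0]
  -> pairs=8 depth=2 groups=5 -> no
String 4 '[[[[]]][][]][]': depth seq [1 2 3 4 3 2 1 2 1 2 1 0 1 0]
  -> pairs=7 depth=4 groups=2 -> yes

Answer: no no no yes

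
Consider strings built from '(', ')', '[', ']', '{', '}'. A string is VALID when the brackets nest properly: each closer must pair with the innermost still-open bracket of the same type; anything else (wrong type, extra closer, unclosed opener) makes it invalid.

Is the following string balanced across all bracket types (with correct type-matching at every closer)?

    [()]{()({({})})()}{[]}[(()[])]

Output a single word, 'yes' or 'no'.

pos 0: push '['; stack = [
pos 1: push '('; stack = [(
pos 2: ')' matches '('; pop; stack = [
pos 3: ']' matches '['; pop; stack = (empty)
pos 4: push '{'; stack = {
pos 5: push '('; stack = {(
pos 6: ')' matches '('; pop; stack = {
pos 7: push '('; stack = {(
pos 8: push '{'; stack = {({
pos 9: push '('; stack = {({(
pos 10: push '{'; stack = {({({
pos 11: '}' matches '{'; pop; stack = {({(
pos 12: ')' matches '('; pop; stack = {({
pos 13: '}' matches '{'; pop; stack = {(
pos 14: ')' matches '('; pop; stack = {
pos 15: push '('; stack = {(
pos 16: ')' matches '('; pop; stack = {
pos 17: '}' matches '{'; pop; stack = (empty)
pos 18: push '{'; stack = {
pos 19: push '['; stack = {[
pos 20: ']' matches '['; pop; stack = {
pos 21: '}' matches '{'; pop; stack = (empty)
pos 22: push '['; stack = [
pos 23: push '('; stack = [(
pos 24: push '('; stack = [((
pos 25: ')' matches '('; pop; stack = [(
pos 26: push '['; stack = [([
pos 27: ']' matches '['; pop; stack = [(
pos 28: ')' matches '('; pop; stack = [
pos 29: ']' matches '['; pop; stack = (empty)
end: stack empty → VALID
Verdict: properly nested → yes

Answer: yes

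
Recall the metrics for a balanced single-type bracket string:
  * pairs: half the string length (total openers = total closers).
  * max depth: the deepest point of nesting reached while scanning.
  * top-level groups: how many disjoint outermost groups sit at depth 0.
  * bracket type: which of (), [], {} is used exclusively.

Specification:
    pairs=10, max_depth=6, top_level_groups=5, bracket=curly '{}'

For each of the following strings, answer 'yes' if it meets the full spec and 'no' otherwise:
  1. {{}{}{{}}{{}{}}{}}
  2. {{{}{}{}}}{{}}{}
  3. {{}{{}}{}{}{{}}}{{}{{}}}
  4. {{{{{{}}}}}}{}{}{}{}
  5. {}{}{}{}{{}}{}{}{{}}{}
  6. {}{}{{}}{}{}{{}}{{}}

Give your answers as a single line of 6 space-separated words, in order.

String 1 '{{}{}{{}}{{}{}}{}}': depth seq [1 2 1 2 1 2 3 2 1 2 3 2 3 2 1 2 1 0]
  -> pairs=9 depth=3 groups=1 -> no
String 2 '{{{}{}{}}}{{}}{}': depth seq [1 2 3 2 3 2 3 2 1 0 1 2 1 0 1 0]
  -> pairs=8 depth=3 groups=3 -> no
String 3 '{{}{{}}{}{}{{}}}{{}{{}}}': depth seq [1 2 1 2 3 2 1 2 1 2 1 2 3 2 1 0 1 2 1 2 3 2 1 0]
  -> pairs=12 depth=3 groups=2 -> no
String 4 '{{{{{{}}}}}}{}{}{}{}': depth seq [1 2 3 4 5 6 5 4 3 2 1 0 1 0 1 0 1 0 1 0]
  -> pairs=10 depth=6 groups=5 -> yes
String 5 '{}{}{}{}{{}}{}{}{{}}{}': depth seq [1 0 1 0 1 0 1 0 1 2 1 0 1 0 1 0 1 2 1 0 1 0]
  -> pairs=11 depth=2 groups=9 -> no
String 6 '{}{}{{}}{}{}{{}}{{}}': depth seq [1 0 1 0 1 2 1 0 1 0 1 0 1 2 1 0 1 2 1 0]
  -> pairs=10 depth=2 groups=7 -> no

Answer: no no no yes no no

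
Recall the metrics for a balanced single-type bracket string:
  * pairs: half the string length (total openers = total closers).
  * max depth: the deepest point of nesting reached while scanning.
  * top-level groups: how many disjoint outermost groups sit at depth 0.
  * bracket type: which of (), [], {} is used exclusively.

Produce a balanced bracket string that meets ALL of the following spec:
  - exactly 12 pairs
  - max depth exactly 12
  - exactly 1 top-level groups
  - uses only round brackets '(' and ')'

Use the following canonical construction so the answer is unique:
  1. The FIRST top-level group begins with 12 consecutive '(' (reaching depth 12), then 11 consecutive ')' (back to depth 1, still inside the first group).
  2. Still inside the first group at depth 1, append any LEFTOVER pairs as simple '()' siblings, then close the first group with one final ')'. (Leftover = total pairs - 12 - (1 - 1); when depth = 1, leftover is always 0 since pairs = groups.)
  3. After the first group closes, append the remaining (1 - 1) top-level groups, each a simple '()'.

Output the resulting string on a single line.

Spec: pairs=12 depth=12 groups=1
Leftover pairs = 12 - 12 - (1-1) = 0
First group: deep chain of depth 12 + 0 sibling pairs
Remaining 0 groups: simple '()' each

Answer: (((((((((((())))))))))))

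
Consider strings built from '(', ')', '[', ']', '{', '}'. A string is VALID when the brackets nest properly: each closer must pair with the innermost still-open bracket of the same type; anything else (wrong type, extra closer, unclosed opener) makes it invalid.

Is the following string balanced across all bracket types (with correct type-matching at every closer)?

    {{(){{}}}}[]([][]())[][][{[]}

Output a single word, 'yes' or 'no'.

pos 0: push '{'; stack = {
pos 1: push '{'; stack = {{
pos 2: push '('; stack = {{(
pos 3: ')' matches '('; pop; stack = {{
pos 4: push '{'; stack = {{{
pos 5: push '{'; stack = {{{{
pos 6: '}' matches '{'; pop; stack = {{{
pos 7: '}' matches '{'; pop; stack = {{
pos 8: '}' matches '{'; pop; stack = {
pos 9: '}' matches '{'; pop; stack = (empty)
pos 10: push '['; stack = [
pos 11: ']' matches '['; pop; stack = (empty)
pos 12: push '('; stack = (
pos 13: push '['; stack = ([
pos 14: ']' matches '['; pop; stack = (
pos 15: push '['; stack = ([
pos 16: ']' matches '['; pop; stack = (
pos 17: push '('; stack = ((
pos 18: ')' matches '('; pop; stack = (
pos 19: ')' matches '('; pop; stack = (empty)
pos 20: push '['; stack = [
pos 21: ']' matches '['; pop; stack = (empty)
pos 22: push '['; stack = [
pos 23: ']' matches '['; pop; stack = (empty)
pos 24: push '['; stack = [
pos 25: push '{'; stack = [{
pos 26: push '['; stack = [{[
pos 27: ']' matches '['; pop; stack = [{
pos 28: '}' matches '{'; pop; stack = [
end: stack still non-empty ([) → INVALID
Verdict: unclosed openers at end: [ → no

Answer: no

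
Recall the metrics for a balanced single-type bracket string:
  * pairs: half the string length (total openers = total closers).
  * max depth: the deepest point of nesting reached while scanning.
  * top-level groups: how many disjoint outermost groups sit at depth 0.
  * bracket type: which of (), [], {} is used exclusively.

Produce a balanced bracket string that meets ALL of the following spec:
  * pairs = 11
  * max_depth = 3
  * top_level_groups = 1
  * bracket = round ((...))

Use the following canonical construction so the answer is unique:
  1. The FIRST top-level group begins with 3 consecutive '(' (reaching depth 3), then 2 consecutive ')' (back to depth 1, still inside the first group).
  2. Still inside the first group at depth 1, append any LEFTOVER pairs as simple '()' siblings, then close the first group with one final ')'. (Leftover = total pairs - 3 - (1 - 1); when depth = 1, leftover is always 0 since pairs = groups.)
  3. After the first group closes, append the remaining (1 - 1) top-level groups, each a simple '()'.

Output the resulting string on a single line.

Answer: ((())()()()()()()()())

Derivation:
Spec: pairs=11 depth=3 groups=1
Leftover pairs = 11 - 3 - (1-1) = 8
First group: deep chain of depth 3 + 8 sibling pairs
Remaining 0 groups: simple '()' each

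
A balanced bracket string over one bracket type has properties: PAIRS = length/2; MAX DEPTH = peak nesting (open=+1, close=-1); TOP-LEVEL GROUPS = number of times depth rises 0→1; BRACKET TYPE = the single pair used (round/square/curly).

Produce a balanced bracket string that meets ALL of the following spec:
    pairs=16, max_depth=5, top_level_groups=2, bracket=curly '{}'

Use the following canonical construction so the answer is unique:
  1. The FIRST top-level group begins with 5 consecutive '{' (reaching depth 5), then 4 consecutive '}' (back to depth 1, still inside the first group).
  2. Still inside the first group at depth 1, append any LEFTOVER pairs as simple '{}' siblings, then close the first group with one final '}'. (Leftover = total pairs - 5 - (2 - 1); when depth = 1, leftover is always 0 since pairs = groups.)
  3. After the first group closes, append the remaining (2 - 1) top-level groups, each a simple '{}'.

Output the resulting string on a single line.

Spec: pairs=16 depth=5 groups=2
Leftover pairs = 16 - 5 - (2-1) = 10
First group: deep chain of depth 5 + 10 sibling pairs
Remaining 1 groups: simple '{}' each

Answer: {{{{{}}}}{}{}{}{}{}{}{}{}{}{}}{}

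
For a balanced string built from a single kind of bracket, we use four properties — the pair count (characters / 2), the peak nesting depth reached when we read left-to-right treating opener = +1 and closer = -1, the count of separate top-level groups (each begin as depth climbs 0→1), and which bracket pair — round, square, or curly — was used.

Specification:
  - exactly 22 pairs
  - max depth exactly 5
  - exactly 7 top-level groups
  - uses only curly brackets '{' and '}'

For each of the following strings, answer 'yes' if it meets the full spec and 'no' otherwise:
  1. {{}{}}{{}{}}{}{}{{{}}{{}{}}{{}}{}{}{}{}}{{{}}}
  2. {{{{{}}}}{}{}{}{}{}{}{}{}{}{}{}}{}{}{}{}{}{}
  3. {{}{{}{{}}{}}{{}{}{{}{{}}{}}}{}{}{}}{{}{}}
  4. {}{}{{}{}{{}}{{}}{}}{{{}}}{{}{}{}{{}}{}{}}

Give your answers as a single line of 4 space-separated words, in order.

Answer: no yes no no

Derivation:
String 1 '{{}{}}{{}{}}{}{}{{{}}{{}{}}{{}}{}{}{}{}}{{{}}}': depth seq [1 2 1 2 1 0 1 2 1 2 1 0 1 0 1 0 1 2 3 2 1 2 3 2 3 2 1 2 3 2 1 2 1 2 1 2 1 2 1 0 1 2 3 2 1 0]
  -> pairs=23 depth=3 groups=6 -> no
String 2 '{{{{{}}}}{}{}{}{}{}{}{}{}{}{}{}}{}{}{}{}{}{}': depth seq [1 2 3 4 5 4 3 2 1 2 1 2 1 2 1 2 1 2 1 2 1 2 1 2 1 2 1 2 1 2 1 0 1 0 1 0 1 0 1 0 1 0 1 0]
  -> pairs=22 depth=5 groups=7 -> yes
String 3 '{{}{{}{{}}{}}{{}{}{{}{{}}{}}}{}{}{}}{{}{}}': depth seq [1 2 1 2 3 2 3 4 3 2 3 2 1 2 3 2 3 2 3 4 3 4 5 4 3 4 3 2 1 2 1 2 1 2 1 0 1 2 1 2 1 0]
  -> pairs=21 depth=5 groups=2 -> no
String 4 '{}{}{{}{}{{}}{{}}{}}{{{}}}{{}{}{}{{}}{}{}}': depth seq [1 0 1 0 1 2 1 2 1 2 3 2 1 2 3 2 1 2 1 0 1 2 3 2 1 0 1 2 1 2 1 2 1 2 3 2 1 2 1 2 1 0]
  -> pairs=21 depth=3 groups=5 -> no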